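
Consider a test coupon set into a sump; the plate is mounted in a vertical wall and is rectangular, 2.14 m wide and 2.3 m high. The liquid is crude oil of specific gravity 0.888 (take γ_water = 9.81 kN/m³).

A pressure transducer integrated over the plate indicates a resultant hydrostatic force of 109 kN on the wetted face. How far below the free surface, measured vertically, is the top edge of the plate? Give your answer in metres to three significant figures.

γ = 0.888 × 9.81 = 8.71128 kN/m³.
A = 2.14 × 2.3 = 4.922 m².
From F = γ·h_c·A, the centroid depth is h_c = 109/(8.71128 × 4.922) = 2.54216 m.
The centroid lies 2.3/2 = 1.15 m below the top edge, so the top edge sits at h_top = 2.54216 − 1.15 = 1.39216 m below the surface.

d_top ≈ 1.39 m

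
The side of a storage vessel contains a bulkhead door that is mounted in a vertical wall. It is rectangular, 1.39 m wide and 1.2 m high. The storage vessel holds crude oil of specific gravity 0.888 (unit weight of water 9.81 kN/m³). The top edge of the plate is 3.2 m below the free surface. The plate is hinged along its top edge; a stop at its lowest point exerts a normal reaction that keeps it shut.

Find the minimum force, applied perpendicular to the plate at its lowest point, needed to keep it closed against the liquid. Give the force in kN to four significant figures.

γ = 0.888 × 9.81 = 8.71128 kN/m³.
The centroid lies 1.2/2 = 0.6 m below the top edge, so the centroid depth is h_c = 3.2 + 0.6 = 3.8 m.
A = 1.39 × 1.2 = 1.668 m².
Resultant F = γ·h_c·A = 8.71128 × 3.8 × 1.668 = 55.2156 kN.
I_c = b·h³/12 = 1.39 × 1.2³/12 = 0.20016 m⁴.
Centre of pressure: y_p = y_c + I_c/(y_c·A) = 3.8 + 0.20016/(3.8 × 1.668) = 3.8 + 0.0315789 = 3.83158 m along the plane.
The resultant acts 0.6 + 0.0315789 = 0.631579 m (along the plate) below the hinge at the top edge, so the moment about the hinge is M = F × 0.631579 = 55.2156 × 0.631579 = 34.873 kN·m.
A normal force at the bottom, 1.2 m from the hinge, must supply this moment: P = 34.873/1.2 = 29.0608 kN.

P ≈ 29.06 kN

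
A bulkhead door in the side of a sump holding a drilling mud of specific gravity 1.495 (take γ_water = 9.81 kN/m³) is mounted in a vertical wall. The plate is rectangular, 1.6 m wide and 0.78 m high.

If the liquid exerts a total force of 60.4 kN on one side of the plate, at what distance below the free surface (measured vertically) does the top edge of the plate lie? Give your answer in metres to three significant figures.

d_top ≈ 2.91 m

γ = 1.495 × 9.81 = 14.66595 kN/m³.
A = 1.6 × 0.78 = 1.248 m².
From F = γ·h_c·A, the centroid depth is h_c = 60.4/(14.66595 × 1.248) = 3.29999 m.
The centroid lies 0.78/2 = 0.39 m below the top edge, so the top edge sits at h_top = 3.29999 − 0.39 = 2.90999 m below the surface.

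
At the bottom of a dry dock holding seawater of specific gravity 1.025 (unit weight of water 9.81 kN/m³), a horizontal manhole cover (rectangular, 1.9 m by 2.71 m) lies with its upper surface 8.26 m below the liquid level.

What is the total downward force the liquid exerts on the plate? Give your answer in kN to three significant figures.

γ = 1.025 × 9.81 = 10.05525 kN/m³.
The plate is horizontal, so pressure is uniform at p = γ·h = 10.05525 × 8.26 = 83.0564 kN/m².
A = 1.9 × 2.71 = 5.149 m².
F = p·A = 83.0564 × 5.149 = 427.657 kN.

F ≈ 428 kN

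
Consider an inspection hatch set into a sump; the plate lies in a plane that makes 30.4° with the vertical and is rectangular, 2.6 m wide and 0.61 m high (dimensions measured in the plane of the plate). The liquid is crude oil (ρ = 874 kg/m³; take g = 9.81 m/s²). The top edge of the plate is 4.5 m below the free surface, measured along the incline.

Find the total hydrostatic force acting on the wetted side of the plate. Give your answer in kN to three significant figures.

γ = ρg = 874 × 9.81 / 1000 = 8.57394 kN/m³.
The plate makes 30.4° with the vertical, i.e. θ = 90° − 30.4° = 59.6° to the horizontal. Measuring y along the incline from the free-surface line, vertical depth h = y·sinθ with sinθ = 0.862514.
The centroid lies 0.61/2 = 0.305 m below the top edge, so y_c = 4.5 + 0.305 = 4.805 m and h_c = 4.805 × 0.862514 = 4.14438 m.
A = 2.6 × 0.61 = 1.586 m².
Resultant F = γ·h_c·A = 8.57394 × 4.14438 × 1.586 = 56.3564 kN.

F ≈ 56.4 kN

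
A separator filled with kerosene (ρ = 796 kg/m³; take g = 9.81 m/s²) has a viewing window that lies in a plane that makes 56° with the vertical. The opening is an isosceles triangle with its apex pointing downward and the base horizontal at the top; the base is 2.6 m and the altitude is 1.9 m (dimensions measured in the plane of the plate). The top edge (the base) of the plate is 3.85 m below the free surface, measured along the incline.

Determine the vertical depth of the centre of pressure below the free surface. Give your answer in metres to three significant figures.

h_p = 2.53 m

γ = ρg = 796 × 9.81 / 1000 = 7.80876 kN/m³.
The plate makes 56° with the vertical, i.e. θ = 90° − 56° = 34° to the horizontal. Measuring y along the incline from the free-surface line, vertical depth h = y·sinθ with sinθ = 0.559193.
With the apex down, the centroid sits h/3 = 1.9/3 = 0.633333 m below the base (the top edge), so y_c = 3.85 + 0.633333 = 4.48333 m and h_c = 4.48333 × 0.559193 = 2.50705 m.
A = ½ × 2.6 × 1.9 = 2.47 m².
Resultant F = γ·h_c·A = 7.80876 × 2.50705 × 2.47 = 48.3551 kN.
I_c = b·h³/36 = 2.6 × 1.9³/36 = 0.495372 m⁴.
Centre of pressure: y_p = y_c + I_c/(y_c·A) = 4.48333 + 0.495372/(4.48333 × 2.47) = 4.48333 + 0.0447336 = 4.52806 m along the plane.
Vertically, h_p = y_p·sinθ = 4.52806 × 0.559193 = 2.53206 m.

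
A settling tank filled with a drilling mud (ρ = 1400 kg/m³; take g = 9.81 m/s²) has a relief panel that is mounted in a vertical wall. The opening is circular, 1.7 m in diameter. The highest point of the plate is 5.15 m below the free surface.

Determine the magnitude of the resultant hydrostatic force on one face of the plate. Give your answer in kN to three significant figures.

F ≈ 187 kN

γ = ρg = 1400 × 9.81 / 1000 = 13.734 kN/m³.
The centroid is at the centre, 0.85 m below the top of the plate, so the centroid depth is h_c = 5.15 + 0.85 = 6 m.
A = π(0.85)² = 2.2698 m².
Resultant F = γ·h_c·A = 13.734 × 6 × 2.2698 = 187.041 kN.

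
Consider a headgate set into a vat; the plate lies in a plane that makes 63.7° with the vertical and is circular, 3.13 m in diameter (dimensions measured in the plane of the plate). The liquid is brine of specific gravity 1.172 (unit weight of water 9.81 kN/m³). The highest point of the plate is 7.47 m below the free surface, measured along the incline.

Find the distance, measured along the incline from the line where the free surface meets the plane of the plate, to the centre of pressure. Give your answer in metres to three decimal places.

y_p = 9.103 m

γ = 1.172 × 9.81 = 11.49732 kN/m³.
The plate makes 63.7° with the vertical, i.e. θ = 90° − 63.7° = 26.3° to the horizontal. Measuring y along the incline from the free-surface line, vertical depth h = y·sinθ with sinθ = 0.443071.
The centroid is at the centre, 1.565 m below the top of the plate, so y_c = 7.47 + 1.565 = 9.035 m and h_c = 9.035 × 0.443071 = 4.00315 m.
A = π(1.565)² = 7.69447 m².
Resultant F = γ·h_c·A = 11.49732 × 4.00315 × 7.69447 = 354.142 kN.
I_c = πr⁴/4 = π × 1.565⁴/4 = 4.71137 m⁴.
Centre of pressure: y_p = y_c + I_c/(y_c·A) = 9.035 + 4.71137/(9.035 × 7.69447) = 9.035 + 0.0677704 = 9.10277 m along the plane.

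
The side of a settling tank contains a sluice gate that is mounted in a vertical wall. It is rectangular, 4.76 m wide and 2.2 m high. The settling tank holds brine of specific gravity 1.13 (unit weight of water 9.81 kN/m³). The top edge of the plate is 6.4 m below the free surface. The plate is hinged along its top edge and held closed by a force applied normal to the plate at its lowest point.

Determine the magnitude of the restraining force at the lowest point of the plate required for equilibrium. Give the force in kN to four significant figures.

P ≈ 456.6 kN

γ = 1.13 × 9.81 = 11.0853 kN/m³.
The centroid lies 2.2/2 = 1.1 m below the top edge, so the centroid depth is h_c = 6.4 + 1.1 = 7.5 m.
A = 4.76 × 2.2 = 10.472 m².
Resultant F = γ·h_c·A = 11.0853 × 7.5 × 10.472 = 870.639 kN.
I_c = b·h³/12 = 4.76 × 2.2³/12 = 4.22371 m⁴.
Centre of pressure: y_p = y_c + I_c/(y_c·A) = 7.5 + 4.22371/(7.5 × 10.472) = 7.5 + 0.0537778 = 7.55378 m along the plane.
The resultant acts 1.1 + 0.0537778 = 1.15378 m (along the plate) below the hinge at the top edge, so the moment about the hinge is M = F × 1.15378 = 870.639 × 1.15378 = 1004.53 kN·m.
A normal force at the bottom, 2.2 m from the hinge, must supply this moment: P = 1004.53/2.2 = 456.605 kN.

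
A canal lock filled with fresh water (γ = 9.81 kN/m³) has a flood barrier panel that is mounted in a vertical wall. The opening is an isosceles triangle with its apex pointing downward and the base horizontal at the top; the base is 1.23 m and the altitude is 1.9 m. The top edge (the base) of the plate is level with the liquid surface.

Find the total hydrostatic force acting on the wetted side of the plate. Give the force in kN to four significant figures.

F ≈ 7.260 kN

γ = 9.81 kN/m³.
With the apex down, the centroid sits h/3 = 1.9/3 = 0.633333 m below the base (the top edge), so the centroid depth is h_c = 0.633333 m.
A = ½ × 1.23 × 1.9 = 1.1685 m².
Resultant F = γ·h_c·A = 9.81 × 0.633333 × 1.1685 = 7.25989 kN.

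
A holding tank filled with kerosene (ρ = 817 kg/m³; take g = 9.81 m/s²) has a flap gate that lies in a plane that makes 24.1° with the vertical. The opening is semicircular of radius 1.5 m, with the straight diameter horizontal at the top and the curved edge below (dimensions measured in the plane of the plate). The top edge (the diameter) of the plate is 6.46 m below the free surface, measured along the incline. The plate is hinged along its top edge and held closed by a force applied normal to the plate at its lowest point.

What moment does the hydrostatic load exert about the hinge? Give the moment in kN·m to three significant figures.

γ = ρg = 817 × 9.81 / 1000 = 8.01477 kN/m³.
The plate makes 24.1° with the vertical, i.e. θ = 90° − 24.1° = 65.9° to the horizontal. Measuring y along the incline from the free-surface line, vertical depth h = y·sinθ with sinθ = 0.912834.
The centroid of a semicircle lies 4r/(3π) = 0.63662 m from the diameter, here below the top edge, so y_c = 6.46 + 0.63662 = 7.09662 m and h_c = 7.09662 × 0.912834 = 6.47804 m.
A = πr²/2 = π × 1.5²/2 = 3.53429 m².
Resultant F = γ·h_c·A = 8.01477 × 6.47804 × 3.53429 = 183.5 kN.
I_c = (π/8 − 8/(9π))·r⁴ = 0.109757 × 1.5⁴ = 0.555645 m⁴.
Centre of pressure: y_p = y_c + I_c/(y_c·A) = 7.09662 + 0.555645/(7.09662 × 3.53429) = 7.09662 + 0.0221536 = 7.11877 m along the plane.
The resultant acts 0.63662 + 0.0221536 = 0.658774 m (along the plate) below the hinge at the top edge, so the moment about the hinge is M = F × 0.658774 = 183.5 × 0.658774 = 120.885 kN·m.

M ≈ 121 kN·m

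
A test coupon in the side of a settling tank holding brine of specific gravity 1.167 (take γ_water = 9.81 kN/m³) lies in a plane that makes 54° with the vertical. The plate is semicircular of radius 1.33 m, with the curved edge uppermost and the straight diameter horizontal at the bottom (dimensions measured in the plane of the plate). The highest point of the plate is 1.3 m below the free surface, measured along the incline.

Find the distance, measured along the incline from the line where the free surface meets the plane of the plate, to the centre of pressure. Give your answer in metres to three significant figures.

y_p = 2.13 m

γ = 1.167 × 9.81 = 11.44827 kN/m³.
The plate makes 54° with the vertical, i.e. θ = 90° − 54° = 36° to the horizontal. Measuring y along the incline from the free-surface line, vertical depth h = y·sinθ with sinθ = 0.587785.
The centroid lies 4r/(3π) = 0.56447 m above the diameter, so r − 4r/(3π) = 1.33 − 0.56447 = 0.76553 m below the topmost point, so y_c = 1.3 + 0.76553 = 2.06553 m and h_c = 2.06553 × 0.587785 = 1.21409 m.
A = πr²/2 = π × 1.33²/2 = 2.77858 m².
Resultant F = γ·h_c·A = 11.44827 × 1.21409 × 2.77858 = 38.6201 kN.
I_c = (π/8 − 8/(9π))·r⁴ = 0.109757 × 1.33⁴ = 0.34343 m⁴.
Centre of pressure: y_p = y_c + I_c/(y_c·A) = 2.06553 + 0.34343/(2.06553 × 2.77858) = 2.06553 + 0.0598389 = 2.12537 m along the plane.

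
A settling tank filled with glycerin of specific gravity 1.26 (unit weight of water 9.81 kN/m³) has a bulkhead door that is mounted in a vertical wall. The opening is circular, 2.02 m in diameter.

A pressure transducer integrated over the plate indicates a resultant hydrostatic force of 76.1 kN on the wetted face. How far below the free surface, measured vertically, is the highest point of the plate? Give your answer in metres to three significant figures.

γ = 1.26 × 9.81 = 12.3606 kN/m³.
A = π(1.01)² = 3.20474 m².
From F = γ·h_c·A, the centroid depth is h_c = 76.1/(12.3606 × 3.20474) = 1.92111 m.
The centroid is at the centre, 1.01 m below the top of the plate, so the highest point sits at h_top = 1.92111 − 1.01 = 0.91111 m below the surface.

d_top ≈ 0.911 m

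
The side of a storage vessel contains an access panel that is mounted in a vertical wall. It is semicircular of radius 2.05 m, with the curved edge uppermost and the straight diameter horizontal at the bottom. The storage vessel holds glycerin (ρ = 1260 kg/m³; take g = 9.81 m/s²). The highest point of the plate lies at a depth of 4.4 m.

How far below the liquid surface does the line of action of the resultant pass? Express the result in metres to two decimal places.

γ = ρg = 1260 × 9.81 / 1000 = 12.3606 kN/m³.
The centroid lies 4r/(3π) = 0.870047 m above the diameter, so r − 4r/(3π) = 2.05 − 0.870047 = 1.17995 m below the topmost point, so the centroid depth is h_c = 4.4 + 1.17995 = 5.57995 m.
A = πr²/2 = π × 2.05²/2 = 6.60127 m².
Resultant F = γ·h_c·A = 12.3606 × 5.57995 × 6.60127 = 455.3 kN.
I_c = (π/8 − 8/(9π))·r⁴ = 0.109757 × 2.05⁴ = 1.93842 m⁴.
Centre of pressure: y_p = y_c + I_c/(y_c·A) = 5.57995 + 1.93842/(5.57995 × 6.60127) = 5.57995 + 0.0526248 = 5.63257 m along the plane.

h_p = 5.63 m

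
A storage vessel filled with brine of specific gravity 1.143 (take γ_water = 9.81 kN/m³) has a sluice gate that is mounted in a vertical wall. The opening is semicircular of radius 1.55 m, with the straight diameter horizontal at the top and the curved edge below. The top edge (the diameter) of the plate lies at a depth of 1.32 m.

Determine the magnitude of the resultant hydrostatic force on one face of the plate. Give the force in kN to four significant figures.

γ = 1.143 × 9.81 = 11.21283 kN/m³.
The centroid of a semicircle lies 4r/(3π) = 0.65784 m from the diameter, here below the top edge, so the centroid depth is h_c = 1.32 + 0.65784 = 1.97784 m.
A = πr²/2 = π × 1.55²/2 = 3.77384 m².
Resultant F = γ·h_c·A = 11.21283 × 1.97784 × 3.77384 = 83.6931 kN.

F ≈ 83.69 kN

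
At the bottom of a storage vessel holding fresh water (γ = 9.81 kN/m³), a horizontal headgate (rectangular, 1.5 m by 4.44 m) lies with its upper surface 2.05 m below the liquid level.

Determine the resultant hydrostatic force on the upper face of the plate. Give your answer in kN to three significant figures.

γ = 9.81 kN/m³.
The plate is horizontal, so pressure is uniform at p = γ·h = 9.81 × 2.05 = 20.1105 kN/m².
A = 1.5 × 4.44 = 6.66 m².
F = p·A = 20.1105 × 6.66 = 133.936 kN.

F ≈ 134 kN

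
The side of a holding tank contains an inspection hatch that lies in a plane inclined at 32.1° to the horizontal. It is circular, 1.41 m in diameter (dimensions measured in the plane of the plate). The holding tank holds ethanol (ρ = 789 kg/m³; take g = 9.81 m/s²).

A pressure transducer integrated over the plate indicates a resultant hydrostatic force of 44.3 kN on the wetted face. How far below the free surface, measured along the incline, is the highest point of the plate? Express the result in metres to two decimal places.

γ = ρg = 789 × 9.81 / 1000 = 7.74009 kN/m³.
A = π(0.705)² = 1.56145 m².
From F = γ·h_c·A, the centroid depth is h_c = 44.3/(7.74009 × 1.56145) = 3.66547 m.
Let θ = 32.1° be the plate's angle to the horizontal; measure y along the incline from where the plane meets the free surface. Vertical depth h = y·sinθ with sinθ = 0.531399.
Along the incline, y_c = h_c/sinθ = 3.66547/0.531399 = 6.89777 m.
The centroid is at the centre, 0.705 m below the top of the plate, so the highest point sits at y_top = 6.89777 − 0.705 = 6.19277 m along the incline.

y_top ≈ 6.19 m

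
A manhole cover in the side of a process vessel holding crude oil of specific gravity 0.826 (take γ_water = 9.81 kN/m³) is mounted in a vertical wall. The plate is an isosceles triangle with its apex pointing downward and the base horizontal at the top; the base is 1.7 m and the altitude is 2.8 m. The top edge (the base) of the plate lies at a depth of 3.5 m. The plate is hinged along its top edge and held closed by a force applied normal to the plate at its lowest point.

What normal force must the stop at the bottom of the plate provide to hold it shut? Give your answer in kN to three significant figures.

γ = 0.826 × 9.81 = 8.10306 kN/m³.
With the apex down, the centroid sits h/3 = 2.8/3 = 0.933333 m below the base (the top edge), so the centroid depth is h_c = 3.5 + 0.933333 = 4.43333 m.
A = ½ × 1.7 × 2.8 = 2.38 m².
Resultant F = γ·h_c·A = 8.10306 × 4.43333 × 2.38 = 85.498 kN.
I_c = b·h³/36 = 1.7 × 2.8³/36 = 1.03662 m⁴.
Centre of pressure: y_p = y_c + I_c/(y_c·A) = 4.43333 + 1.03662/(4.43333 × 2.38) = 4.43333 + 0.0982455 = 4.53158 m along the plane.
The resultant acts 0.933333 + 0.0982455 = 1.03158 m (along the plate) below the hinge at the top edge, so the moment about the hinge is M = F × 1.03158 = 85.498 × 1.03158 = 88.198 kN·m.
A normal force at the bottom, 2.8 m from the hinge, must supply this moment: P = 88.198/2.8 = 31.4993 kN.

P ≈ 31.5 kN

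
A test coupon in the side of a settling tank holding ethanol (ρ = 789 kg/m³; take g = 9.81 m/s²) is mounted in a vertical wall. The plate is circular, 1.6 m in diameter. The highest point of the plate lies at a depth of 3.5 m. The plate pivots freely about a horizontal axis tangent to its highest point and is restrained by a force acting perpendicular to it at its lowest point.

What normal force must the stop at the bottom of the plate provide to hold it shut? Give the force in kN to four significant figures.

P ≈ 35.02 kN

γ = ρg = 789 × 9.81 / 1000 = 7.74009 kN/m³.
The centroid is at the centre, 0.8 m below the top of the plate, so the centroid depth is h_c = 3.5 + 0.8 = 4.3 m.
A = π(0.8)² = 2.01062 m².
Resultant F = γ·h_c·A = 7.74009 × 4.3 × 2.01062 = 66.9182 kN.
I_c = πr⁴/4 = π × 0.8⁴/4 = 0.321699 m⁴.
Centre of pressure: y_p = y_c + I_c/(y_c·A) = 4.3 + 0.321699/(4.3 × 2.01062) = 4.3 + 0.0372093 = 4.33721 m along the plane.
The resultant acts 0.8 + 0.0372093 = 0.837209 m (along the plate) below the hinge at the top edge, so the moment about the hinge is M = F × 0.837209 = 66.9182 × 0.837209 = 56.0245 kN·m.
A normal force at the bottom, 1.6 m from the hinge, must supply this moment: P = 56.0245/1.6 = 35.0153 kN.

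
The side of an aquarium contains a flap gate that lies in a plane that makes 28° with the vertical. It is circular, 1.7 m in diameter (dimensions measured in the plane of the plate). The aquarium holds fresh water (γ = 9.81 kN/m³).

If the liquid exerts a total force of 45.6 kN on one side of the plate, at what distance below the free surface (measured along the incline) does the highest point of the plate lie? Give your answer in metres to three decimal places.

y_top ≈ 1.469 m

γ = 9.81 kN/m³.
A = π(0.85)² = 2.2698 m².
From F = γ·h_c·A, the centroid depth is h_c = 45.6/(9.81 × 2.2698) = 2.0479 m.
The plate makes 28° with the vertical, i.e. θ = 90° − 28° = 62° to the horizontal. Measuring y along the incline from the free-surface line, vertical depth h = y·sinθ with sinθ = 0.882948.
Along the incline, y_c = h_c/sinθ = 2.0479/0.882948 = 2.31939 m.
The centroid is at the centre, 0.85 m below the top of the plate, so the highest point sits at y_top = 2.31939 − 0.85 = 1.46939 m along the incline.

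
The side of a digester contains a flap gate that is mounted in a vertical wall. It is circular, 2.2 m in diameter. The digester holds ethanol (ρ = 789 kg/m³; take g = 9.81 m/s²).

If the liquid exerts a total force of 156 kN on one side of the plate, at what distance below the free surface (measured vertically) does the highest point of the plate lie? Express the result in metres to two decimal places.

d_top ≈ 4.20 m

γ = ρg = 789 × 9.81 / 1000 = 7.74009 kN/m³.
A = π(1.1)² = 3.80133 m².
From F = γ·h_c·A, the centroid depth is h_c = 156/(7.74009 × 3.80133) = 5.30204 m.
The centroid is at the centre, 1.1 m below the top of the plate, so the highest point sits at h_top = 5.30204 − 1.1 = 4.20204 m below the surface.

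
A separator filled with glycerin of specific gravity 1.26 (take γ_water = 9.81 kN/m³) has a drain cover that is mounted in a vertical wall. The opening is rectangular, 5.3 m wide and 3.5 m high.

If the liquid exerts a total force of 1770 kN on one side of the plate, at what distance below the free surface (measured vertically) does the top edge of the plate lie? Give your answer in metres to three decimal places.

d_top ≈ 5.970 m

γ = 1.26 × 9.81 = 12.3606 kN/m³.
A = 5.3 × 3.5 = 18.55 m².
From F = γ·h_c·A, the centroid depth is h_c = 1770/(12.3606 × 18.55) = 7.71951 m.
The centroid lies 3.5/2 = 1.75 m below the top edge, so the top edge sits at h_top = 7.71951 − 1.75 = 5.96951 m below the surface.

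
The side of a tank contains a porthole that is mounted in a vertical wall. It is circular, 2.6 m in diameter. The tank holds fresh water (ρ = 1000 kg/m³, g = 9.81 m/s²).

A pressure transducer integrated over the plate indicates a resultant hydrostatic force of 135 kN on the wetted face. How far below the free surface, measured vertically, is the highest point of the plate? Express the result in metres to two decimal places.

d_top ≈ 1.29 m

γ = ρg = 1000 × 9.81 = 9810 N/m³ = 9.81 kN/m³.
A = π(1.3)² = 5.30929 m².
From F = γ·h_c·A, the centroid depth is h_c = 135/(9.81 × 5.30929) = 2.59196 m.
The centroid is at the centre, 1.3 m below the top of the plate, so the highest point sits at h_top = 2.59196 − 1.3 = 1.29196 m below the surface.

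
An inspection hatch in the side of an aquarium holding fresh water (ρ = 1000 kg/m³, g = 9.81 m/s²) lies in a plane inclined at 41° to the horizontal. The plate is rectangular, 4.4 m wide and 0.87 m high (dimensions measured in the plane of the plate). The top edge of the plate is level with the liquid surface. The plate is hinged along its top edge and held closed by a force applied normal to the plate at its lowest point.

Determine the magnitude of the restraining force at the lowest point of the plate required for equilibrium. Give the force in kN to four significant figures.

γ = ρg = 1000 × 9.81 = 9810 N/m³ = 9.81 kN/m³.
Let θ = 41° be the plate's angle to the horizontal; measure y along the incline from where the plane meets the free surface. Vertical depth h = y·sinθ with sinθ = 0.656059.
The centroid lies 0.87/2 = 0.435 m below the top edge, so y_c = 0.435 m and h_c = 0.435 × 0.656059 = 0.285386 m.
A = 4.4 × 0.87 = 3.828 m².
Resultant F = γ·h_c·A = 9.81 × 0.285386 × 3.828 = 10.717 kN.
I_c = b·h³/12 = 4.4 × 0.87³/12 = 0.241451 m⁴.
Centre of pressure: y_p = y_c + I_c/(y_c·A) = 0.435 + 0.241451/(0.435 × 3.828) = 0.435 + 0.145 = 0.58 m along the plane.
The resultant acts 0.435 + 0.145 = 0.58 m (along the plate) below the hinge at the top edge, so the moment about the hinge is M = F × 0.58 = 10.717 × 0.58 = 6.21586 kN·m.
A normal force at the bottom, 0.87 m from the hinge, must supply this moment: P = 6.21586/0.87 = 7.14467 kN.

P ≈ 7.145 kN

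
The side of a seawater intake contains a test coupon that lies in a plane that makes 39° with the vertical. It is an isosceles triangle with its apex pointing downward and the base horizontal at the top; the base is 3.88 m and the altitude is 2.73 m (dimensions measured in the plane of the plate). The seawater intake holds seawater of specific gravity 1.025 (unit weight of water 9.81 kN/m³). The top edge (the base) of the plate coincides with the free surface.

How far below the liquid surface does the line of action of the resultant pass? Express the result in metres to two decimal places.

γ = 1.025 × 9.81 = 10.05525 kN/m³.
The plate makes 39° with the vertical, i.e. θ = 90° − 39° = 51° to the horizontal. Measuring y along the incline from the free-surface line, vertical depth h = y·sinθ with sinθ = 0.777146.
With the apex down, the centroid sits h/3 = 2.73/3 = 0.91 m below the base (the top edge), so y_c = 0.91 m and h_c = 0.91 × 0.777146 = 0.707203 m.
A = ½ × 3.88 × 2.73 = 5.2962 m².
Resultant F = γ·h_c·A = 10.05525 × 0.707203 × 5.2962 = 37.6618 kN.
I_c = b·h³/36 = 3.88 × 2.73³/36 = 2.19289 m⁴.
Centre of pressure: y_p = y_c + I_c/(y_c·A) = 0.91 + 2.19289/(0.91 × 5.2962) = 0.91 + 0.455 = 1.365 m along the plane.
Vertically, h_p = y_p·sinθ = 1.365 × 0.777146 = 1.0608 m.

h_p = 1.06 m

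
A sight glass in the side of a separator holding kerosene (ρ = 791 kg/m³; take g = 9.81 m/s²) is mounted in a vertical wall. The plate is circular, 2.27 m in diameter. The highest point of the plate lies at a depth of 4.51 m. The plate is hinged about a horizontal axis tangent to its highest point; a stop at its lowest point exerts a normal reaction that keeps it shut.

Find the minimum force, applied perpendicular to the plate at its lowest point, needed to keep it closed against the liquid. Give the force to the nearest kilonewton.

P ≈ 93 kN

γ = ρg = 791 × 9.81 / 1000 = 7.75971 kN/m³.
The centroid is at the centre, 1.135 m below the top of the plate, so the centroid depth is h_c = 4.51 + 1.135 = 5.645 m.
A = π(1.135)² = 4.04708 m².
Resultant F = γ·h_c·A = 7.75971 × 5.645 × 4.04708 = 177.277 kN.
I_c = πr⁴/4 = π × 1.135⁴/4 = 1.30339 m⁴.
Centre of pressure: y_p = y_c + I_c/(y_c·A) = 5.645 + 1.30339/(5.645 × 4.04708) = 5.645 + 0.0570517 = 5.70205 m along the plane.
The resultant acts 1.135 + 0.0570517 = 1.19205 m (along the plate) below the hinge at the top edge, so the moment about the hinge is M = F × 1.19205 = 177.277 × 1.19205 = 211.323 kN·m.
A normal force at the bottom, 2.27 m from the hinge, must supply this moment: P = 211.323/2.27 = 93.0938 kN.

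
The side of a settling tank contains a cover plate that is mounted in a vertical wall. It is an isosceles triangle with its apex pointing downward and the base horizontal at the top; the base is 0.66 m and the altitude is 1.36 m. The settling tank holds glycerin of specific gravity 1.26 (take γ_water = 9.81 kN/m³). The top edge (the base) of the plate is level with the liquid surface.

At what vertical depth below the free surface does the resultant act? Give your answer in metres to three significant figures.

γ = 1.26 × 9.81 = 12.3606 kN/m³.
With the apex down, the centroid sits h/3 = 1.36/3 = 0.453333 m below the base (the top edge), so the centroid depth is h_c = 0.453333 m.
A = ½ × 0.66 × 1.36 = 0.4488 m².
Resultant F = γ·h_c·A = 12.3606 × 0.453333 × 0.4488 = 2.51484 kN.
I_c = b·h³/36 = 0.66 × 1.36³/36 = 0.0461167 m⁴.
Centre of pressure: y_p = y_c + I_c/(y_c·A) = 0.453333 + 0.0461167/(0.453333 × 0.4488) = 0.453333 + 0.226667 = 0.68 m along the plane.

h_p = 0.680 m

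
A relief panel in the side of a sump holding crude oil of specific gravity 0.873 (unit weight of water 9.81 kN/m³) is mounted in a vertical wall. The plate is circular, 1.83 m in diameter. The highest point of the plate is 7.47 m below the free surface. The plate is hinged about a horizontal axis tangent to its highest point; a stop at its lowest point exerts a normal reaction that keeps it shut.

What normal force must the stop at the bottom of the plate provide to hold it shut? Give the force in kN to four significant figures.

P ≈ 97.01 kN

γ = 0.873 × 9.81 = 8.56413 kN/m³.
The centroid is at the centre, 0.915 m below the top of the plate, so the centroid depth is h_c = 7.47 + 0.915 = 8.385 m.
A = π(0.915)² = 2.63022 m².
Resultant F = γ·h_c·A = 8.56413 × 8.385 × 2.63022 = 188.877 kN.
I_c = πr⁴/4 = π × 0.915⁴/4 = 0.550521 m⁴.
Centre of pressure: y_p = y_c + I_c/(y_c·A) = 8.385 + 0.550521/(8.385 × 2.63022) = 8.385 + 0.024962 = 8.40996 m along the plane.
The resultant acts 0.915 + 0.024962 = 0.939962 m (along the plate) below the hinge at the top edge, so the moment about the hinge is M = F × 0.939962 = 188.877 × 0.939962 = 177.537 kN·m.
A normal force at the bottom, 1.83 m from the hinge, must supply this moment: P = 177.537/1.83 = 97.0148 kN.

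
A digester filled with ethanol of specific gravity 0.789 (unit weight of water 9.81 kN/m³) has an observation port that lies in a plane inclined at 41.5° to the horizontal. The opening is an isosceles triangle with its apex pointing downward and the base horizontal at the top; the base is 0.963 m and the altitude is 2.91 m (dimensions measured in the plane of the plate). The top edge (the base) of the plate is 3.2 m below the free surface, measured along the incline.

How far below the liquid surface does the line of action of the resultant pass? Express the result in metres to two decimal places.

γ = 0.789 × 9.81 = 7.74009 kN/m³.
Let θ = 41.5° be the plate's angle to the horizontal; measure y along the incline from where the plane meets the free surface. Vertical depth h = y·sinθ with sinθ = 0.662620.
With the apex down, the centroid sits h/3 = 2.91/3 = 0.97 m below the base (the top edge), so y_c = 3.2 + 0.97 = 4.17 m and h_c = 4.17 × 0.662620 = 2.76313 m.
A = ½ × 0.963 × 2.91 = 1.40116 m².
Resultant F = γ·h_c·A = 7.74009 × 2.76313 × 1.40116 = 29.9664 kN.
I_c = b·h³/36 = 0.963 × 2.91³/36 = 0.659178 m⁴.
Centre of pressure: y_p = y_c + I_c/(y_c·A) = 4.17 + 0.659178/(4.17 × 1.40116) = 4.17 + 0.112818 = 4.28282 m along the plane.
Vertically, h_p = y_p·sinθ = 4.28282 × 0.662620 = 2.83788 m.

h_p = 2.84 m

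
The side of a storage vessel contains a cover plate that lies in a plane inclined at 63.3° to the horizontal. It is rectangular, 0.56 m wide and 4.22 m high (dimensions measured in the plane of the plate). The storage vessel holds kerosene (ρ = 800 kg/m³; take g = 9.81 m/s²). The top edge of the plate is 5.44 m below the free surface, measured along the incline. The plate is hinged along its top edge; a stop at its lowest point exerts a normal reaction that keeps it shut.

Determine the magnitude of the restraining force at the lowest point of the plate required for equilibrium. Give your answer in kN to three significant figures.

P ≈ 68.4 kN

γ = ρg = 800 × 9.81 / 1000 = 7.848 kN/m³.
Let θ = 63.3° be the plate's angle to the horizontal; measure y along the incline from where the plane meets the free surface. Vertical depth h = y·sinθ with sinθ = 0.893371.
The centroid lies 4.22/2 = 2.11 m below the top edge, so y_c = 5.44 + 2.11 = 7.55 m and h_c = 7.55 × 0.893371 = 6.74495 m.
A = 0.56 × 4.22 = 2.3632 m².
Resultant F = γ·h_c·A = 7.848 × 6.74495 × 2.3632 = 125.094 kN.
I_c = b·h³/12 = 0.56 × 4.22³/12 = 3.50707 m⁴.
Centre of pressure: y_p = y_c + I_c/(y_c·A) = 7.55 + 3.50707/(7.55 × 2.3632) = 7.55 + 0.196561 = 7.74656 m along the plane.
The resultant acts 2.11 + 0.196561 = 2.30656 m (along the plate) below the hinge at the top edge, so the moment about the hinge is M = F × 2.30656 = 125.094 × 2.30656 = 288.537 kN·m.
A normal force at the bottom, 4.22 m from the hinge, must supply this moment: P = 288.537/4.22 = 68.3737 kN.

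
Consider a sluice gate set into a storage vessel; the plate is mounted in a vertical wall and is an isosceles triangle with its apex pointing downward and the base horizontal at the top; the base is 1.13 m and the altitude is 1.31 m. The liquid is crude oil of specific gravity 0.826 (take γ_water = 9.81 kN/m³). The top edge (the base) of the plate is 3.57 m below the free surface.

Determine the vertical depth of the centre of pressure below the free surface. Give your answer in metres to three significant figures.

h_p = 4.03 m

γ = 0.826 × 9.81 = 8.10306 kN/m³.
With the apex down, the centroid sits h/3 = 1.31/3 = 0.436667 m below the base (the top edge), so the centroid depth is h_c = 3.57 + 0.436667 = 4.00667 m.
A = ½ × 1.13 × 1.31 = 0.74015 m².
Resultant F = γ·h_c·A = 8.10306 × 4.00667 × 0.74015 = 24.0299 kN.
I_c = b·h³/36 = 1.13 × 1.31³/36 = 0.0705651 m⁴.
Centre of pressure: y_p = y_c + I_c/(y_c·A) = 4.00667 + 0.0705651/(4.00667 × 0.74015) = 4.00667 + 0.0237951 = 4.03047 m along the plane.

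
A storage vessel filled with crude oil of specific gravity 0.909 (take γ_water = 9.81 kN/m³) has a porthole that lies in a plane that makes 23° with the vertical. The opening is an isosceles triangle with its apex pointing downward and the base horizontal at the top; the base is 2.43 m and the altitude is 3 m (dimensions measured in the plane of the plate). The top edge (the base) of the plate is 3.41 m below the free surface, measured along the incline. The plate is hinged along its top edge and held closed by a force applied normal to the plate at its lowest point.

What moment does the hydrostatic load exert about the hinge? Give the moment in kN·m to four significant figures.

M ≈ 146.9 kN·m

γ = 0.909 × 9.81 = 8.91729 kN/m³.
The plate makes 23° with the vertical, i.e. θ = 90° − 23° = 67° to the horizontal. Measuring y along the incline from the free-surface line, vertical depth h = y·sinθ with sinθ = 0.920505.
With the apex down, the centroid sits h/3 = 3/3 = 1 m below the base (the top edge), so y_c = 3.41 + 1 = 4.41 m and h_c = 4.41 × 0.920505 = 4.05943 m.
A = ½ × 2.43 × 3 = 3.645 m².
Resultant F = γ·h_c·A = 8.91729 × 4.05943 × 3.645 = 131.946 kN.
I_c = b·h³/36 = 2.43 × 3³/36 = 1.8225 m⁴.
Centre of pressure: y_p = y_c + I_c/(y_c·A) = 4.41 + 1.8225/(4.41 × 3.645) = 4.41 + 0.113379 = 4.52338 m along the plane.
The resultant acts 1 + 0.113379 = 1.11338 m (along the plate) below the hinge at the top edge, so the moment about the hinge is M = F × 1.11338 = 131.946 × 1.11338 = 146.906 kN·m.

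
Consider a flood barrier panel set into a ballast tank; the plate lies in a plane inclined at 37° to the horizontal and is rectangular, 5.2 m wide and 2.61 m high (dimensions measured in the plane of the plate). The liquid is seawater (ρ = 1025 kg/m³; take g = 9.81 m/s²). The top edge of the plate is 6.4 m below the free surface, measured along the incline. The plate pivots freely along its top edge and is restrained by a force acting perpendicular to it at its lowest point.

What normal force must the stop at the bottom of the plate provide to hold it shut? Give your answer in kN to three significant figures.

γ = ρg = 1025 × 9.81 / 1000 = 10.05525 kN/m³.
Let θ = 37° be the plate's angle to the horizontal; measure y along the incline from where the plane meets the free surface. Vertical depth h = y·sinθ with sinθ = 0.601815.
The centroid lies 2.61/2 = 1.305 m below the top edge, so y_c = 6.4 + 1.305 = 7.705 m and h_c = 7.705 × 0.601815 = 4.63698 m.
A = 5.2 × 2.61 = 13.572 m².
Resultant F = γ·h_c·A = 10.05525 × 4.63698 × 13.572 = 632.808 kN.
I_c = b·h³/12 = 5.2 × 2.61³/12 = 7.70449 m⁴.
Centre of pressure: y_p = y_c + I_c/(y_c·A) = 7.705 + 7.70449/(7.705 × 13.572) = 7.705 + 0.0736762 = 7.77868 m along the plane.
The resultant acts 1.305 + 0.0736762 = 1.37868 m (along the plate) below the hinge at the top edge, so the moment about the hinge is M = F × 1.37868 = 632.808 × 1.37868 = 872.44 kN·m.
A normal force at the bottom, 2.61 m from the hinge, must supply this moment: P = 872.44/2.61 = 334.268 kN.

P ≈ 334 kN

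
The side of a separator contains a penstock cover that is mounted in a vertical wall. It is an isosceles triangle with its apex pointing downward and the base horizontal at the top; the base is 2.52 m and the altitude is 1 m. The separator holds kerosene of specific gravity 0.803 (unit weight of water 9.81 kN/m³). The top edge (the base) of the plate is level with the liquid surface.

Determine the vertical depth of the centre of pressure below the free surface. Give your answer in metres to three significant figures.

h_p = 0.500 m

γ = 0.803 × 9.81 = 7.87743 kN/m³.
With the apex down, the centroid sits h/3 = 1/3 = 0.333333 m below the base (the top edge), so the centroid depth is h_c = 0.333333 m.
A = ½ × 2.52 × 1 = 1.26 m².
Resultant F = γ·h_c·A = 7.87743 × 0.333333 × 1.26 = 3.30852 kN.
I_c = b·h³/36 = 2.52 × 1³/36 = 0.07 m⁴.
Centre of pressure: y_p = y_c + I_c/(y_c·A) = 0.333333 + 0.07/(0.333333 × 1.26) = 0.333333 + 0.166667 = 0.5 m along the plane.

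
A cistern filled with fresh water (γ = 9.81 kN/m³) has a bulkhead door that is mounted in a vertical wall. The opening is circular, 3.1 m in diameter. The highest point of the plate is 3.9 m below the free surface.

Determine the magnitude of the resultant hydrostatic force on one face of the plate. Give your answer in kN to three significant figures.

γ = 9.81 kN/m³.
The centroid is at the centre, 1.55 m below the top of the plate, so the centroid depth is h_c = 3.9 + 1.55 = 5.45 m.
A = π(1.55)² = 7.54768 m².
Resultant F = γ·h_c·A = 9.81 × 5.45 × 7.54768 = 403.533 kN.

F ≈ 404 kN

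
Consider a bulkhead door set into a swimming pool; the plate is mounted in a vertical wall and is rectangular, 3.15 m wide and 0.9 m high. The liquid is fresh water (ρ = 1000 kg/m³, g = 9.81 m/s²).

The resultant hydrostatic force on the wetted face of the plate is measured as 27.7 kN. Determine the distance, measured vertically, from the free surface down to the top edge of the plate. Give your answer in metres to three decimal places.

d_top ≈ 0.546 m

γ = ρg = 1000 × 9.81 = 9810 N/m³ = 9.81 kN/m³.
A = 3.15 × 0.9 = 2.835 m².
From F = γ·h_c·A, the centroid depth is h_c = 27.7/(9.81 × 2.835) = 0.995996 m.
The centroid lies 0.9/2 = 0.45 m below the top edge, so the top edge sits at h_top = 0.995996 − 0.45 = 0.545996 m below the surface.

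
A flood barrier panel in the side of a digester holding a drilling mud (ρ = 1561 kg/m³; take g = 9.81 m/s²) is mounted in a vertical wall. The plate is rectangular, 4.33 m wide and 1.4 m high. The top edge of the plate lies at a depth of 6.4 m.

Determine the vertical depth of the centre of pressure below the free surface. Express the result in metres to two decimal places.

γ = ρg = 1561 × 9.81 / 1000 = 15.31341 kN/m³.
The centroid lies 1.4/2 = 0.7 m below the top edge, so the centroid depth is h_c = 6.4 + 0.7 = 7.1 m.
A = 4.33 × 1.4 = 6.062 m².
Resultant F = γ·h_c·A = 15.31341 × 7.1 × 6.062 = 659.092 kN.
I_c = b·h³/12 = 4.33 × 1.4³/12 = 0.990127 m⁴.
Centre of pressure: y_p = y_c + I_c/(y_c·A) = 7.1 + 0.990127/(7.1 × 6.062) = 7.1 + 0.0230047 = 7.123 m along the plane.

h_p = 7.12 m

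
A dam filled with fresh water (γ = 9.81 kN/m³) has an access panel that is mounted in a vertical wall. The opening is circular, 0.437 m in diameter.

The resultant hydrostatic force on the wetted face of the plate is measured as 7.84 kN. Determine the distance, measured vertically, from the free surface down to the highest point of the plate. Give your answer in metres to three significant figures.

γ = 9.81 kN/m³.
A = π(0.2185)² = 0.149987 m².
From F = γ·h_c·A, the centroid depth is h_c = 7.84/(9.81 × 0.149987) = 5.32836 m.
The centroid is at the centre, 0.2185 m below the top of the plate, so the highest point sits at h_top = 5.32836 − 0.2185 = 5.10986 m below the surface.

d_top ≈ 5.11 m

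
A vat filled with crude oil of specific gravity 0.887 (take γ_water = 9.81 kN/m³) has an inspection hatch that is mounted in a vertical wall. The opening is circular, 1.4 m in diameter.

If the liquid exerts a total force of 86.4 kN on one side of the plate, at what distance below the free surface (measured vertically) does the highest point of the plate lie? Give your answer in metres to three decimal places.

γ = 0.887 × 9.81 = 8.70147 kN/m³.
A = π(0.7)² = 1.53938 m².
From F = γ·h_c·A, the centroid depth is h_c = 86.4/(8.70147 × 1.53938) = 6.45023 m.
The centroid is at the centre, 0.7 m below the top of the plate, so the highest point sits at h_top = 6.45023 − 0.7 = 5.75023 m below the surface.

d_top ≈ 5.750 m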